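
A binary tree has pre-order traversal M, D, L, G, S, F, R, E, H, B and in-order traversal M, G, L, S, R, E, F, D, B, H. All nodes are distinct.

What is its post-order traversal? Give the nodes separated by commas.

G, E, R, F, S, L, B, H, D, M

The first element of pre-order is the root; it splits in-order into left and right subtrees.
Root M: left subtree has 0 nodes { }, right has 9 {G, L, S, R, E, F, D, B, H}.
  Root D: left subtree has 6 nodes {G, L, S, R, E, F}, right has 2 {B, H}.
    Root L: left subtree has 1 node {G}, right has 4 {S, R, E, F}.
      Root S: left subtree has 0 nodes { }, right has 3 {R, E, F}.
        Root F: left subtree has 2 nodes {R, E}, right has 0 { }.
          Root R: left subtree has 0 nodes { }, right has 1 {E}.
    Root H: left subtree has 1 node {B}, right has 0 { }.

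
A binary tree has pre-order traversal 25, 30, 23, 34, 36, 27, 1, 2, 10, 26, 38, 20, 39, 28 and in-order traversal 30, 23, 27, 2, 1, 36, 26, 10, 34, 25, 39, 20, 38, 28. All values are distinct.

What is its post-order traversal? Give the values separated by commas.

The first element of pre-order is the root; it splits in-order into left and right subtrees.
Root 25: left subtree has 9 nodes {30, 23, 27, 2, 1, 36, 26, 10, 34}, right has 4 {39, 20, 38, 28}.
  Root 30: left subtree has 0 nodes { }, right has 8 {23, 27, 2, 1, 36, 26, 10, 34}.
    Root 23: left subtree has 0 nodes { }, right has 7 {27, 2, 1, 36, 26, 10, 34}.
      Root 34: left subtree has 6 nodes {27, 2, 1, 36, 26, 10}, right has 0 { }.
        Root 36: left subtree has 3 nodes {27, 2, 1}, right has 2 {26, 10}.
          Root 27: left subtree has 0 nodes { }, right has 2 {2, 1}.
            Root 1: left subtree has 1 node {2}, right has 0 { }.
          Root 10: left subtree has 1 node {26}, right has 0 { }.
  Root 38: left subtree has 2 nodes {39, 20}, right has 1 {28}.
    Root 20: left subtree has 1 node {39}, right has 0 { }.

2, 1, 27, 26, 10, 36, 34, 23, 30, 39, 20, 28, 38, 25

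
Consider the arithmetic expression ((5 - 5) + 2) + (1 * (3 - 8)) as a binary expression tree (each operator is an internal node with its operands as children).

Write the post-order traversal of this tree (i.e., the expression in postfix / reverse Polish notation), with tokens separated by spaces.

5 5 - 2 + 1 3 8 - * +

Post-order on an expression tree gives postfix notation: for each operator, emit left operand, right operand, then the operator.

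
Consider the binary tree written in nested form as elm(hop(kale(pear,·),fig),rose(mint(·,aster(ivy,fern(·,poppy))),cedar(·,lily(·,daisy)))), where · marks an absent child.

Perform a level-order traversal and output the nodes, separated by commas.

elm, hop, rose, kale, fig, mint, cedar, pear, aster, lily, ivy, fern, daisy, poppy

Level-order visits nodes level by level from the root, left to right within each level.
Level 0: elm
Level 1: hop, rose
Level 2: kale, fig, mint, cedar
Level 3: pear, aster, lily
Level 4: ivy, fern, daisy
Level 5: poppy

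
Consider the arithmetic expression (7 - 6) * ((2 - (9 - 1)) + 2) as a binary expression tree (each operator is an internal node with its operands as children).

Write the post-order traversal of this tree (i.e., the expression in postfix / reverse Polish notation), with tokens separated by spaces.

7 6 - 2 9 1 - - 2 + *

Post-order on an expression tree gives postfix notation: for each operator, emit left operand, right operand, then the operator.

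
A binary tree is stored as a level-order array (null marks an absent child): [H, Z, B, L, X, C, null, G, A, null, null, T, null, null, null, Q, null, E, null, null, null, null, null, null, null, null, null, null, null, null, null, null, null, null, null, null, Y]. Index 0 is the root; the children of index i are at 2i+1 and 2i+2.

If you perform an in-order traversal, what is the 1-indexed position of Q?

In-order visits the left subtree, then the node, then the right subtree.
At H: go left to Z.
  At Z: go left to L.
    At L: go left to G.
      At G: go left to Q.
        Q is a leaf — visit Q.
      Visit G.
      At G: no right child.
    Visit L.
    At L: go right to A.
      At A: go left to E.
        At E: no left child.
        Visit E.
        At E: go right to Y.
          Y is a leaf — visit Y.
      Visit A.
      At A: no right child.
  Visit Z.
  At Z: go right to X.
    X is a leaf — visit X.
Visit H.
At H: go right to B.
  At B: go left to C.
    At C: go left to T.
      T is a leaf — visit T.
    Visit C.
    At C: no right child.
  Visit B.
  At B: no right child.
Full in-order sequence: Q, G, L, E, Y, A, Z, X, H, T, C, B.

1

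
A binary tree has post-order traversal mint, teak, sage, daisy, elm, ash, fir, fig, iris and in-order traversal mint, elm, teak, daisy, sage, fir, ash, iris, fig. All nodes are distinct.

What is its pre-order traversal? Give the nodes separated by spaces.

The last element of post-order is the root; it splits in-order into left and right subtrees.
Root iris: left subtree has 7 nodes {mint, elm, teak, daisy, sage, fir, ash}, right has 1 {fig}.
  Root fir: left subtree has 5 nodes {mint, elm, teak, daisy, sage}, right has 1 {ash}.
    Root elm: left subtree has 1 node {mint}, right has 3 {teak, daisy, sage}.
      Root daisy: left subtree has 1 node {teak}, right has 1 {sage}.

iris fir elm mint daisy teak sage ash fig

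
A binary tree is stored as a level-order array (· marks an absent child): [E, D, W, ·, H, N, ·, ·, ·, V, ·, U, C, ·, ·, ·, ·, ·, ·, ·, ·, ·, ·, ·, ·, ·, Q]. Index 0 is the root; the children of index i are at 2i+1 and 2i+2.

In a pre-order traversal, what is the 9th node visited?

Q

Pre-order visits the node, then its left subtree, then its right subtree.
Visit E.
At E: go left to D.
  Visit D.
  At D: no left child.
  At D: go right to H.
    Visit H.
    At H: go left to V.
      V is a leaf — visit V.
    At H: no right child.
At E: go right to W.
  Visit W.
  At W: go left to N.
    Visit N.
    At N: go left to U.
      U is a leaf — visit U.
    At N: go right to C.
      Visit C.
      At C: no left child.
      At C: go right to Q.
        Q is a leaf — visit Q.
  At W: no right child.
Full pre-order sequence: E, D, H, V, W, N, U, C, Q.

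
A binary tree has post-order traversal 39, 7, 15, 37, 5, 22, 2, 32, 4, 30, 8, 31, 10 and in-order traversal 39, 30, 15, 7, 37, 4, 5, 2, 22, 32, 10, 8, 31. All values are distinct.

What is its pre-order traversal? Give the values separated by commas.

10, 30, 39, 4, 37, 15, 7, 32, 2, 5, 22, 31, 8

The last element of post-order is the root; it splits in-order into left and right subtrees.
Root 10: left subtree has 10 nodes {39, 30, 15, 7, 37, 4, 5, 2, 22, 32}, right has 2 {8, 31}.
  Root 30: left subtree has 1 node {39}, right has 8 {15, 7, 37, 4, 5, 2, 22, 32}.
    Root 4: left subtree has 3 nodes {15, 7, 37}, right has 4 {5, 2, 22, 32}.
      Root 37: left subtree has 2 nodes {15, 7}, right has 0 { }.
        Root 15: left subtree has 0 nodes { }, right has 1 {7}.
      Root 32: left subtree has 3 nodes {5, 2, 22}, right has 0 { }.
        Root 2: left subtree has 1 node {5}, right has 1 {22}.
  Root 31: left subtree has 1 node {8}, right has 0 { }.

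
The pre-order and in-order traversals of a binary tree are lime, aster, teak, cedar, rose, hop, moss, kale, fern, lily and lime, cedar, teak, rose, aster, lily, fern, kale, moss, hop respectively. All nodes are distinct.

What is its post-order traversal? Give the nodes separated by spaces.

The first element of pre-order is the root; it splits in-order into left and right subtrees.
Root lime: left subtree has 0 nodes { }, right has 9 {cedar, teak, rose, aster, lily, fern, kale, moss, hop}.
  Root aster: left subtree has 3 nodes {cedar, teak, rose}, right has 5 {lily, fern, kale, moss, hop}.
    Root teak: left subtree has 1 node {cedar}, right has 1 {rose}.
    Root hop: left subtree has 4 nodes {lily, fern, kale, moss}, right has 0 { }.
      Root moss: left subtree has 3 nodes {lily, fern, kale}, right has 0 { }.
        Root kale: left subtree has 2 nodes {lily, fern}, right has 0 { }.
          Root fern: left subtree has 1 node {lily}, right has 0 { }.

cedar rose teak lily fern kale moss hop aster lime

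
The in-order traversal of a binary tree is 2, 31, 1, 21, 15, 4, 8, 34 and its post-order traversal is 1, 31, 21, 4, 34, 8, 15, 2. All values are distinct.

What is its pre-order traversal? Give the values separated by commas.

2, 15, 21, 31, 1, 8, 4, 34

The last element of post-order is the root; it splits in-order into left and right subtrees.
Root 2: left subtree has 0 nodes { }, right has 7 {31, 1, 21, 15, 4, 8, 34}.
  Root 15: left subtree has 3 nodes {31, 1, 21}, right has 3 {4, 8, 34}.
    Root 21: left subtree has 2 nodes {31, 1}, right has 0 { }.
      Root 31: left subtree has 0 nodes { }, right has 1 {1}.
    Root 8: left subtree has 1 node {4}, right has 1 {34}.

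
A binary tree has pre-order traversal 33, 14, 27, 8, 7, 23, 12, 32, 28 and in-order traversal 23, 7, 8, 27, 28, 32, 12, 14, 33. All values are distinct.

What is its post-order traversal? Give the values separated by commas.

23, 7, 8, 28, 32, 12, 27, 14, 33

The first element of pre-order is the root; it splits in-order into left and right subtrees.
Root 33: left subtree has 8 nodes {23, 7, 8, 27, 28, 32, 12, 14}, right has 0 { }.
  Root 14: left subtree has 7 nodes {23, 7, 8, 27, 28, 32, 12}, right has 0 { }.
    Root 27: left subtree has 3 nodes {23, 7, 8}, right has 3 {28, 32, 12}.
      Root 8: left subtree has 2 nodes {23, 7}, right has 0 { }.
        Root 7: left subtree has 1 node {23}, right has 0 { }.
      Root 12: left subtree has 2 nodes {28, 32}, right has 0 { }.
        Root 32: left subtree has 1 node {28}, right has 0 { }.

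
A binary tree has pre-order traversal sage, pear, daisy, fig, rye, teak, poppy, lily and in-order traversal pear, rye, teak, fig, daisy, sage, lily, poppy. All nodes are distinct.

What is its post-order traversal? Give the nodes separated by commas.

teak, rye, fig, daisy, pear, lily, poppy, sage

The first element of pre-order is the root; it splits in-order into left and right subtrees.
Root sage: left subtree has 5 nodes {pear, rye, teak, fig, daisy}, right has 2 {lily, poppy}.
  Root pear: left subtree has 0 nodes { }, right has 4 {rye, teak, fig, daisy}.
    Root daisy: left subtree has 3 nodes {rye, teak, fig}, right has 0 { }.
      Root fig: left subtree has 2 nodes {rye, teak}, right has 0 { }.
        Root rye: left subtree has 0 nodes { }, right has 1 {teak}.
  Root poppy: left subtree has 1 node {lily}, right has 0 { }.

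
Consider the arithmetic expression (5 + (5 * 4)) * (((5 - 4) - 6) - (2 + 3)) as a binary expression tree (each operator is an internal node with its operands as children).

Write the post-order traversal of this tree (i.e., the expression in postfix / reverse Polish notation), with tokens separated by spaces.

Post-order on an expression tree gives postfix notation: for each operator, emit left operand, right operand, then the operator.

5 5 4 * + 5 4 - 6 - 2 3 + - *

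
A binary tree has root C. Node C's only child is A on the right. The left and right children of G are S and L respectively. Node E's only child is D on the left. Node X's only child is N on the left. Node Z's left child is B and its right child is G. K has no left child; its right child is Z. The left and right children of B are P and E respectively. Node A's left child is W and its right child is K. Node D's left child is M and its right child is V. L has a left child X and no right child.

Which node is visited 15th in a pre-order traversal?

X

Pre-order visits the node, then its left subtree, then its right subtree.
Visit C.
At C: no left child.
At C: go right to A.
  Visit A.
  At A: go left to W.
    W is a leaf — visit W.
  At A: go right to K.
    Visit K.
    At K: no left child.
    At K: go right to Z.
      Visit Z.
      At Z: go left to B.
        Visit B.
        At B: go left to P.
          P is a leaf — visit P.
        At B: go right to E.
          Visit E.
          At E: go left to D.
            Visit D.
            At D: go left to M.
              M is a leaf — visit M.
            At D: go right to V.
              V is a leaf — visit V.
          At E: no right child.
      At Z: go right to G.
        Visit G.
        At G: go left to S.
          S is a leaf — visit S.
        At G: go right to L.
          Visit L.
          At L: go left to X.
            Visit X.
            At X: go left to N.
              N is a leaf — visit N.
            At X: no right child.
          At L: no right child.
Full pre-order sequence: C, A, W, K, Z, B, P, E, D, M, V, G, S, L, X, N.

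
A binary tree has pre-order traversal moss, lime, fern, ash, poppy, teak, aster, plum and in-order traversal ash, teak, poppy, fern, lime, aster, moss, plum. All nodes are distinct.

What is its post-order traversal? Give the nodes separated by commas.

teak, poppy, ash, fern, aster, lime, plum, moss

The first element of pre-order is the root; it splits in-order into left and right subtrees.
Root moss: left subtree has 6 nodes {ash, teak, poppy, fern, lime, aster}, right has 1 {plum}.
  Root lime: left subtree has 4 nodes {ash, teak, poppy, fern}, right has 1 {aster}.
    Root fern: left subtree has 3 nodes {ash, teak, poppy}, right has 0 { }.
      Root ash: left subtree has 0 nodes { }, right has 2 {teak, poppy}.
        Root poppy: left subtree has 1 node {teak}, right has 0 { }.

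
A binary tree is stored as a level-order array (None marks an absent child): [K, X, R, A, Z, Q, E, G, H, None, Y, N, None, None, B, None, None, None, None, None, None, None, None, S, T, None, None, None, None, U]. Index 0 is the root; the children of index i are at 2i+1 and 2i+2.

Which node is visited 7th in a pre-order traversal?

Y

Pre-order visits the node, then its left subtree, then its right subtree.
Visit K.
At K: go left to X.
  Visit X.
  At X: go left to A.
    Visit A.
    At A: go left to G.
      G is a leaf — visit G.
    At A: go right to H.
      H is a leaf — visit H.
  At X: go right to Z.
    Visit Z.
    At Z: no left child.
    At Z: go right to Y.
      Y is a leaf — visit Y.
At K: go right to R.
  Visit R.
  At R: go left to Q.
    Visit Q.
    At Q: go left to N.
      Visit N.
      At N: go left to S.
        S is a leaf — visit S.
      At N: go right to T.
        T is a leaf — visit T.
    At Q: no right child.
  At R: go right to E.
    Visit E.
    At E: no left child.
    At E: go right to B.
      Visit B.
      At B: go left to U.
        U is a leaf — visit U.
      At B: no right child.
Full pre-order sequence: K, X, A, G, H, Z, Y, R, Q, N, S, T, E, B, U.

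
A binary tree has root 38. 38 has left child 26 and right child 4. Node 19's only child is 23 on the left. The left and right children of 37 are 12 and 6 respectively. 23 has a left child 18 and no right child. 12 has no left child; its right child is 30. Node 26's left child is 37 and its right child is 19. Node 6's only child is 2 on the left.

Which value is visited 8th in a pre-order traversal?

Pre-order visits the node, then its left subtree, then its right subtree.
Visit 38.
At 38: go left to 26.
  Visit 26.
  At 26: go left to 37.
    Visit 37.
    At 37: go left to 12.
      Visit 12.
      At 12: no left child.
      At 12: go right to 30.
        30 is a leaf — visit 30.
    At 37: go right to 6.
      Visit 6.
      At 6: go left to 2.
        2 is a leaf — visit 2.
      At 6: no right child.
  At 26: go right to 19.
    Visit 19.
    At 19: go left to 23.
      Visit 23.
      At 23: go left to 18.
        18 is a leaf — visit 18.
      At 23: no right child.
    At 19: no right child.
At 38: go right to 4.
  4 is a leaf — visit 4.
Full pre-order sequence: 38, 26, 37, 12, 30, 6, 2, 19, 23, 18, 4.

19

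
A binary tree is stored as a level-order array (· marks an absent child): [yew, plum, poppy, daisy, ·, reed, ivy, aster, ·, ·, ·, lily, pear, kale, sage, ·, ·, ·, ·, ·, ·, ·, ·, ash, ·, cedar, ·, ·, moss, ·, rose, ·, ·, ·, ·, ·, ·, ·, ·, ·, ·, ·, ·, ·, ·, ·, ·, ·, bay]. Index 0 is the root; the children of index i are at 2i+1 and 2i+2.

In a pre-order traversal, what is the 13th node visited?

Pre-order visits the node, then its left subtree, then its right subtree.
Visit yew.
At yew: go left to plum.
  Visit plum.
  At plum: go left to daisy.
    Visit daisy.
    At daisy: go left to aster.
      aster is a leaf — visit aster.
    At daisy: no right child.
  At plum: no right child.
At yew: go right to poppy.
  Visit poppy.
  At poppy: go left to reed.
    Visit reed.
    At reed: go left to lily.
      Visit lily.
      At lily: go left to ash.
        Visit ash.
        At ash: no left child.
        At ash: go right to bay.
          bay is a leaf — visit bay.
      At lily: no right child.
    At reed: go right to pear.
      Visit pear.
      At pear: go left to cedar.
        cedar is a leaf — visit cedar.
      At pear: no right child.
  At poppy: go right to ivy.
    Visit ivy.
    At ivy: go left to kale.
      Visit kale.
      At kale: no left child.
      At kale: go right to moss.
        moss is a leaf — visit moss.
    At ivy: go right to sage.
      Visit sage.
      At sage: no left child.
      At sage: go right to rose.
        rose is a leaf — visit rose.
Full pre-order sequence: yew, plum, daisy, aster, poppy, reed, lily, ash, bay, pear, cedar, ivy, kale, moss, sage, rose.

kale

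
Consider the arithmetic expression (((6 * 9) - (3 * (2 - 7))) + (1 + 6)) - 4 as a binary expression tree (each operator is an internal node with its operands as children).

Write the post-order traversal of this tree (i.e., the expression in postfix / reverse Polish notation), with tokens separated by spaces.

6 9 * 3 2 7 - * - 1 6 + + 4 -

Post-order on an expression tree gives postfix notation: for each operator, emit left operand, right operand, then the operator.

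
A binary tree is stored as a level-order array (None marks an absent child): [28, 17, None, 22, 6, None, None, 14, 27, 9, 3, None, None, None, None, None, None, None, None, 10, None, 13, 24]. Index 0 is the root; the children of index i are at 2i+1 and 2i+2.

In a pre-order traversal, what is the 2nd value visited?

17

Pre-order visits the node, then its left subtree, then its right subtree.
Visit 28.
At 28: go left to 17.
  Visit 17.
  At 17: go left to 22.
    Visit 22.
    At 22: go left to 14.
      14 is a leaf — visit 14.
    At 22: go right to 27.
      27 is a leaf — visit 27.
  At 17: go right to 6.
    Visit 6.
    At 6: go left to 9.
      Visit 9.
      At 9: go left to 10.
        10 is a leaf — visit 10.
      At 9: no right child.
    At 6: go right to 3.
      Visit 3.
      At 3: go left to 13.
        13 is a leaf — visit 13.
      At 3: go right to 24.
        24 is a leaf — visit 24.
At 28: no right child.
Full pre-order sequence: 28, 17, 22, 14, 27, 6, 9, 10, 3, 13, 24.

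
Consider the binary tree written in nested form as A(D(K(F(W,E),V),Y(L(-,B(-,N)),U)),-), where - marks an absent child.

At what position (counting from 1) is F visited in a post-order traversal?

3

Post-order visits the left subtree, then the right subtree, then the node.
At A: go left to D.
  At D: go left to K.
    At K: go left to F.
      At F: go left to W.
        W is a leaf — visit W.
      At F: go right to E.
        E is a leaf — visit E.
      Visit F.
    At K: go right to V.
      V is a leaf — visit V.
    Visit K.
  At D: go right to Y.
    At Y: go left to L.
      At L: no left child.
      At L: go right to B.
        At B: no left child.
        At B: go right to N.
          N is a leaf — visit N.
        Visit B.
      Visit L.
    At Y: go right to U.
      U is a leaf — visit U.
    Visit Y.
  Visit D.
At A: no right child.
Visit A.
Full post-order sequence: W, E, F, V, K, N, B, L, U, Y, D, A.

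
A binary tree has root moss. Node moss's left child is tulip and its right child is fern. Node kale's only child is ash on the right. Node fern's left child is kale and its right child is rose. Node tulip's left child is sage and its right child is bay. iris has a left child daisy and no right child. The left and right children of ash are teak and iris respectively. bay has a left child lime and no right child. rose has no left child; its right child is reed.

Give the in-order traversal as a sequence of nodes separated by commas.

sage, tulip, lime, bay, moss, kale, teak, ash, daisy, iris, fern, rose, reed

In-order visits the left subtree, then the node, then the right subtree.
At moss: go left to tulip.
  At tulip: go left to sage.
    sage is a leaf — visit sage.
  Visit tulip.
  At tulip: go right to bay.
    At bay: go left to lime.
      lime is a leaf — visit lime.
    Visit bay.
    At bay: no right child.
Visit moss.
At moss: go right to fern.
  At fern: go left to kale.
    At kale: no left child.
    Visit kale.
    At kale: go right to ash.
      At ash: go left to teak.
        teak is a leaf — visit teak.
      Visit ash.
      At ash: go right to iris.
        At iris: go left to daisy.
          daisy is a leaf — visit daisy.
        Visit iris.
        At iris: no right child.
  Visit fern.
  At fern: go right to rose.
    At rose: no left child.
    Visit rose.
    At rose: go right to reed.
      reed is a leaf — visit reed.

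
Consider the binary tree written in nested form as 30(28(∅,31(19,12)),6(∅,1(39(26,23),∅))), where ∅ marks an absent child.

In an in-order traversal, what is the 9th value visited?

23

In-order visits the left subtree, then the node, then the right subtree.
At 30: go left to 28.
  At 28: no left child.
  Visit 28.
  At 28: go right to 31.
    At 31: go left to 19.
      19 is a leaf — visit 19.
    Visit 31.
    At 31: go right to 12.
      12 is a leaf — visit 12.
Visit 30.
At 30: go right to 6.
  At 6: no left child.
  Visit 6.
  At 6: go right to 1.
    At 1: go left to 39.
      At 39: go left to 26.
        26 is a leaf — visit 26.
      Visit 39.
      At 39: go right to 23.
        23 is a leaf — visit 23.
    Visit 1.
    At 1: no right child.
Full in-order sequence: 28, 19, 31, 12, 30, 6, 26, 39, 23, 1.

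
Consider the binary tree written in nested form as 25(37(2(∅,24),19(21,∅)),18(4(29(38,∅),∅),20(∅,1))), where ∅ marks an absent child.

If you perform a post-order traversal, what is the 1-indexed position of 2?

Post-order visits the left subtree, then the right subtree, then the node.
At 25: go left to 37.
  At 37: go left to 2.
    At 2: no left child.
    At 2: go right to 24.
      24 is a leaf — visit 24.
    Visit 2.
  At 37: go right to 19.
    At 19: go left to 21.
      21 is a leaf — visit 21.
    At 19: no right child.
    Visit 19.
  Visit 37.
At 25: go right to 18.
  At 18: go left to 4.
    At 4: go left to 29.
      At 29: go left to 38.
        38 is a leaf — visit 38.
      At 29: no right child.
      Visit 29.
    At 4: no right child.
    Visit 4.
  At 18: go right to 20.
    At 20: no left child.
    At 20: go right to 1.
      1 is a leaf — visit 1.
    Visit 20.
  Visit 18.
Visit 25.
Full post-order sequence: 24, 2, 21, 19, 37, 38, 29, 4, 1, 20, 18, 25.

2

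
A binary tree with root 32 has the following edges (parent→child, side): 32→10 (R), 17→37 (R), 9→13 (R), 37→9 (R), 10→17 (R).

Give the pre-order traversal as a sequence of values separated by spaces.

32 10 17 37 9 13

Pre-order visits the node, then its left subtree, then its right subtree.
Visit 32.
At 32: no left child.
At 32: go right to 10.
  Visit 10.
  At 10: no left child.
  At 10: go right to 17.
    Visit 17.
    At 17: no left child.
    At 17: go right to 37.
      Visit 37.
      At 37: no left child.
      At 37: go right to 9.
        Visit 9.
        At 9: no left child.
        At 9: go right to 13.
          13 is a leaf — visit 13.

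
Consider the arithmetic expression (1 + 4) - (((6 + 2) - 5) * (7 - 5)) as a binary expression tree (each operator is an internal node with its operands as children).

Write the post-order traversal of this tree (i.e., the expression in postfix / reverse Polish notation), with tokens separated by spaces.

1 4 + 6 2 + 5 - 7 5 - * -

Post-order on an expression tree gives postfix notation: for each operator, emit left operand, right operand, then the operator.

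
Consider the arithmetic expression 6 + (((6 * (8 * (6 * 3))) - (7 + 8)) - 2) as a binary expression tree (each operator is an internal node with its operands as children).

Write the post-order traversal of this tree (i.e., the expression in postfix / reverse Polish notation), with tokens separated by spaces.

6 6 8 6 3 * * * 7 8 + - 2 - +

Post-order on an expression tree gives postfix notation: for each operator, emit left operand, right operand, then the operator.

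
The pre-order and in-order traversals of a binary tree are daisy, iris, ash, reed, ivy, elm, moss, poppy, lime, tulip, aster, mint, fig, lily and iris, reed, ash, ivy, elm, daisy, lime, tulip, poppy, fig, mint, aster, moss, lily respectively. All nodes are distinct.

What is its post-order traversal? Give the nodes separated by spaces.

reed elm ivy ash iris tulip lime fig mint aster poppy lily moss daisy

The first element of pre-order is the root; it splits in-order into left and right subtrees.
Root daisy: left subtree has 5 nodes {iris, reed, ash, ivy, elm}, right has 8 {lime, tulip, poppy, fig, mint, aster, moss, lily}.
  Root iris: left subtree has 0 nodes { }, right has 4 {reed, ash, ivy, elm}.
    Root ash: left subtree has 1 node {reed}, right has 2 {ivy, elm}.
      Root ivy: left subtree has 0 nodes { }, right has 1 {elm}.
  Root moss: left subtree has 6 nodes {lime, tulip, poppy, fig, mint, aster}, right has 1 {lily}.
    Root poppy: left subtree has 2 nodes {lime, tulip}, right has 3 {fig, mint, aster}.
      Root lime: left subtree has 0 nodes { }, right has 1 {tulip}.
      Root aster: left subtree has 2 nodes {fig, mint}, right has 0 { }.
        Root mint: left subtree has 1 node {fig}, right has 0 { }.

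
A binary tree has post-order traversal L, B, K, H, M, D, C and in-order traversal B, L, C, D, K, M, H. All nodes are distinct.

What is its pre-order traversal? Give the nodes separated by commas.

The last element of post-order is the root; it splits in-order into left and right subtrees.
Root C: left subtree has 2 nodes {B, L}, right has 4 {D, K, M, H}.
  Root B: left subtree has 0 nodes { }, right has 1 {L}.
  Root D: left subtree has 0 nodes { }, right has 3 {K, M, H}.
    Root M: left subtree has 1 node {K}, right has 1 {H}.

C, B, L, D, M, K, H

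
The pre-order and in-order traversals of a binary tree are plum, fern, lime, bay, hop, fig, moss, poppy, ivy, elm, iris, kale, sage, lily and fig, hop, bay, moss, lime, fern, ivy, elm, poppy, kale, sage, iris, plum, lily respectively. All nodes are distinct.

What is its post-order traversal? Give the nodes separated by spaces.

fig hop moss bay lime elm ivy sage kale iris poppy fern lily plum

The first element of pre-order is the root; it splits in-order into left and right subtrees.
Root plum: left subtree has 12 nodes {fig, hop, bay, moss, lime, fern, ivy, elm, poppy, kale, sage, iris}, right has 1 {lily}.
  Root fern: left subtree has 5 nodes {fig, hop, bay, moss, lime}, right has 6 {ivy, elm, poppy, kale, sage, iris}.
    Root lime: left subtree has 4 nodes {fig, hop, bay, moss}, right has 0 { }.
      Root bay: left subtree has 2 nodes {fig, hop}, right has 1 {moss}.
        Root hop: left subtree has 1 node {fig}, right has 0 { }.
    Root poppy: left subtree has 2 nodes {ivy, elm}, right has 3 {kale, sage, iris}.
      Root ivy: left subtree has 0 nodes { }, right has 1 {elm}.
      Root iris: left subtree has 2 nodes {kale, sage}, right has 0 { }.
        Root kale: left subtree has 0 nodes { }, right has 1 {sage}.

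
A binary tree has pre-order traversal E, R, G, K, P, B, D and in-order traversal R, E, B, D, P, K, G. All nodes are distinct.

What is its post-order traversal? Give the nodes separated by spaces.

R D B P K G E

The first element of pre-order is the root; it splits in-order into left and right subtrees.
Root E: left subtree has 1 node {R}, right has 5 {B, D, P, K, G}.
  Root G: left subtree has 4 nodes {B, D, P, K}, right has 0 { }.
    Root K: left subtree has 3 nodes {B, D, P}, right has 0 { }.
      Root P: left subtree has 2 nodes {B, D}, right has 0 { }.
        Root B: left subtree has 0 nodes { }, right has 1 {D}.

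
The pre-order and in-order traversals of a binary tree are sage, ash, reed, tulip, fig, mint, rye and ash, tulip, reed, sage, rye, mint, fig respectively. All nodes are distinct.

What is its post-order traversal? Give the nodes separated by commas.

tulip, reed, ash, rye, mint, fig, sage

The first element of pre-order is the root; it splits in-order into left and right subtrees.
Root sage: left subtree has 3 nodes {ash, tulip, reed}, right has 3 {rye, mint, fig}.
  Root ash: left subtree has 0 nodes { }, right has 2 {tulip, reed}.
    Root reed: left subtree has 1 node {tulip}, right has 0 { }.
  Root fig: left subtree has 2 nodes {rye, mint}, right has 0 { }.
    Root mint: left subtree has 1 node {rye}, right has 0 { }.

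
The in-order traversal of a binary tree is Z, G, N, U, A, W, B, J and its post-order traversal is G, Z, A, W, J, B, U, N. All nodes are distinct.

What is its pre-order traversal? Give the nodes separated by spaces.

The last element of post-order is the root; it splits in-order into left and right subtrees.
Root N: left subtree has 2 nodes {Z, G}, right has 5 {U, A, W, B, J}.
  Root Z: left subtree has 0 nodes { }, right has 1 {G}.
  Root U: left subtree has 0 nodes { }, right has 4 {A, W, B, J}.
    Root B: left subtree has 2 nodes {A, W}, right has 1 {J}.
      Root W: left subtree has 1 node {A}, right has 0 { }.

N Z G U B W A J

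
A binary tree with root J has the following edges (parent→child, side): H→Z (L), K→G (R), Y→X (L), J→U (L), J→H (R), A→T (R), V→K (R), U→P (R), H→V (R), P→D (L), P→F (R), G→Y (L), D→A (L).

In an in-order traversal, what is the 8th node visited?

Z

In-order visits the left subtree, then the node, then the right subtree.
At J: go left to U.
  At U: no left child.
  Visit U.
  At U: go right to P.
    At P: go left to D.
      At D: go left to A.
        At A: no left child.
        Visit A.
        At A: go right to T.
          T is a leaf — visit T.
      Visit D.
      At D: no right child.
    Visit P.
    At P: go right to F.
      F is a leaf — visit F.
Visit J.
At J: go right to H.
  At H: go left to Z.
    Z is a leaf — visit Z.
  Visit H.
  At H: go right to V.
    At V: no left child.
    Visit V.
    At V: go right to K.
      At K: no left child.
      Visit K.
      At K: go right to G.
        At G: go left to Y.
          At Y: go left to X.
            X is a leaf — visit X.
          Visit Y.
          At Y: no right child.
        Visit G.
        At G: no right child.
Full in-order sequence: U, A, T, D, P, F, J, Z, H, V, K, X, Y, G.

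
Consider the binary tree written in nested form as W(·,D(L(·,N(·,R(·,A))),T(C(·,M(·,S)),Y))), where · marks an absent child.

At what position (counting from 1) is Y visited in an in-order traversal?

11

In-order visits the left subtree, then the node, then the right subtree.
At W: no left child.
Visit W.
At W: go right to D.
  At D: go left to L.
    At L: no left child.
    Visit L.
    At L: go right to N.
      At N: no left child.
      Visit N.
      At N: go right to R.
        At R: no left child.
        Visit R.
        At R: go right to A.
          A is a leaf — visit A.
  Visit D.
  At D: go right to T.
    At T: go left to C.
      At C: no left child.
      Visit C.
      At C: go right to M.
        At M: no left child.
        Visit M.
        At M: go right to S.
          S is a leaf — visit S.
    Visit T.
    At T: go right to Y.
      Y is a leaf — visit Y.
Full in-order sequence: W, L, N, R, A, D, C, M, S, T, Y.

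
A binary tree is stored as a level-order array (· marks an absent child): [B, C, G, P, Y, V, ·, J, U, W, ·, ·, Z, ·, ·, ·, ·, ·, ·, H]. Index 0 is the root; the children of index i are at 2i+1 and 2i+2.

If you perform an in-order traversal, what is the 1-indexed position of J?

1

In-order visits the left subtree, then the node, then the right subtree.
At B: go left to C.
  At C: go left to P.
    At P: go left to J.
      J is a leaf — visit J.
    Visit P.
    At P: go right to U.
      U is a leaf — visit U.
  Visit C.
  At C: go right to Y.
    At Y: go left to W.
      At W: go left to H.
        H is a leaf — visit H.
      Visit W.
      At W: no right child.
    Visit Y.
    At Y: no right child.
Visit B.
At B: go right to G.
  At G: go left to V.
    At V: no left child.
    Visit V.
    At V: go right to Z.
      Z is a leaf — visit Z.
  Visit G.
  At G: no right child.
Full in-order sequence: J, P, U, C, H, W, Y, B, V, Z, G.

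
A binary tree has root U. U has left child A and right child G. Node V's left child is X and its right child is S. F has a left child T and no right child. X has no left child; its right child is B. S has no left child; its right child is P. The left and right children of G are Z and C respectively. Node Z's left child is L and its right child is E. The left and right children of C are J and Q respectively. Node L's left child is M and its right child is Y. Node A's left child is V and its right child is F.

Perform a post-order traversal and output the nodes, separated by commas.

B, X, P, S, V, T, F, A, M, Y, L, E, Z, J, Q, C, G, U

Post-order visits the left subtree, then the right subtree, then the node.
At U: go left to A.
  At A: go left to V.
    At V: go left to X.
      At X: no left child.
      At X: go right to B.
        B is a leaf — visit B.
      Visit X.
    At V: go right to S.
      At S: no left child.
      At S: go right to P.
        P is a leaf — visit P.
      Visit S.
    Visit V.
  At A: go right to F.
    At F: go left to T.
      T is a leaf — visit T.
    At F: no right child.
    Visit F.
  Visit A.
At U: go right to G.
  At G: go left to Z.
    At Z: go left to L.
      At L: go left to M.
        M is a leaf — visit M.
      At L: go right to Y.
        Y is a leaf — visit Y.
      Visit L.
    At Z: go right to E.
      E is a leaf — visit E.
    Visit Z.
  At G: go right to C.
    At C: go left to J.
      J is a leaf — visit J.
    At C: go right to Q.
      Q is a leaf — visit Q.
    Visit C.
  Visit G.
Visit U.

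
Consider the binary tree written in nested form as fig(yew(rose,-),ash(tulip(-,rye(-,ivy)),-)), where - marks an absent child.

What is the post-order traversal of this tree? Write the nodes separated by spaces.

rose yew ivy rye tulip ash fig

Post-order visits the left subtree, then the right subtree, then the node.
At fig: go left to yew.
  At yew: go left to rose.
    rose is a leaf — visit rose.
  At yew: no right child.
  Visit yew.
At fig: go right to ash.
  At ash: go left to tulip.
    At tulip: no left child.
    At tulip: go right to rye.
      At rye: no left child.
      At rye: go right to ivy.
        ivy is a leaf — visit ivy.
      Visit rye.
    Visit tulip.
  At ash: no right child.
  Visit ash.
Visit fig.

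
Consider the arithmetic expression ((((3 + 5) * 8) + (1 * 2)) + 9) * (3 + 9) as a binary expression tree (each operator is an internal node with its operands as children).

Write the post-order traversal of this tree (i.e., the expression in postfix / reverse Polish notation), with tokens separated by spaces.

3 5 + 8 * 1 2 * + 9 + 3 9 + *

Post-order on an expression tree gives postfix notation: for each operator, emit left operand, right operand, then the operator.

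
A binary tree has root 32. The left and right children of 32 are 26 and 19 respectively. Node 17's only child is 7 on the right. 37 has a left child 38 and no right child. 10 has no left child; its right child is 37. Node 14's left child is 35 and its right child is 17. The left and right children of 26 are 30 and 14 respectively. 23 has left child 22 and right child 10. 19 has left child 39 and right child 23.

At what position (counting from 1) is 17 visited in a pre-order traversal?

6

Pre-order visits the node, then its left subtree, then its right subtree.
Visit 32.
At 32: go left to 26.
  Visit 26.
  At 26: go left to 30.
    30 is a leaf — visit 30.
  At 26: go right to 14.
    Visit 14.
    At 14: go left to 35.
      35 is a leaf — visit 35.
    At 14: go right to 17.
      Visit 17.
      At 17: no left child.
      At 17: go right to 7.
        7 is a leaf — visit 7.
At 32: go right to 19.
  Visit 19.
  At 19: go left to 39.
    39 is a leaf — visit 39.
  At 19: go right to 23.
    Visit 23.
    At 23: go left to 22.
      22 is a leaf — visit 22.
    At 23: go right to 10.
      Visit 10.
      At 10: no left child.
      At 10: go right to 37.
        Visit 37.
        At 37: go left to 38.
          38 is a leaf — visit 38.
        At 37: no right child.
Full pre-order sequence: 32, 26, 30, 14, 35, 17, 7, 19, 39, 23, 22, 10, 37, 38.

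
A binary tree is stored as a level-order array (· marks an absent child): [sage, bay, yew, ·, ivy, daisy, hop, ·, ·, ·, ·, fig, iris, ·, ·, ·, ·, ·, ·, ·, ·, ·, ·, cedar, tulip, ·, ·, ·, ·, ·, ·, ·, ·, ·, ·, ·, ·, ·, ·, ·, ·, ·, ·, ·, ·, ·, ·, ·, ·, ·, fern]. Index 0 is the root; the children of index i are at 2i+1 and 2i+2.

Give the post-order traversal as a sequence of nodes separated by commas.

ivy, bay, cedar, fern, tulip, fig, iris, daisy, hop, yew, sage

Post-order visits the left subtree, then the right subtree, then the node.
At sage: go left to bay.
  At bay: no left child.
  At bay: go right to ivy.
    ivy is a leaf — visit ivy.
  Visit bay.
At sage: go right to yew.
  At yew: go left to daisy.
    At daisy: go left to fig.
      At fig: go left to cedar.
        cedar is a leaf — visit cedar.
      At fig: go right to tulip.
        At tulip: no left child.
        At tulip: go right to fern.
          fern is a leaf — visit fern.
        Visit tulip.
      Visit fig.
    At daisy: go right to iris.
      iris is a leaf — visit iris.
    Visit daisy.
  At yew: go right to hop.
    hop is a leaf — visit hop.
  Visit yew.
Visit sage.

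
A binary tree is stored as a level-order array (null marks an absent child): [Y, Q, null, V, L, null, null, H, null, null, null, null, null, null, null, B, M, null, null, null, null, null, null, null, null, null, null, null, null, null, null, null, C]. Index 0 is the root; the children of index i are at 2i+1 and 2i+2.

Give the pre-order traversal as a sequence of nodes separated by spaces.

Pre-order visits the node, then its left subtree, then its right subtree.
Visit Y.
At Y: go left to Q.
  Visit Q.
  At Q: go left to V.
    Visit V.
    At V: go left to H.
      Visit H.
      At H: go left to B.
        Visit B.
        At B: no left child.
        At B: go right to C.
          C is a leaf — visit C.
      At H: go right to M.
        M is a leaf — visit M.
    At V: no right child.
  At Q: go right to L.
    L is a leaf — visit L.
At Y: no right child.

Y Q V H B C M L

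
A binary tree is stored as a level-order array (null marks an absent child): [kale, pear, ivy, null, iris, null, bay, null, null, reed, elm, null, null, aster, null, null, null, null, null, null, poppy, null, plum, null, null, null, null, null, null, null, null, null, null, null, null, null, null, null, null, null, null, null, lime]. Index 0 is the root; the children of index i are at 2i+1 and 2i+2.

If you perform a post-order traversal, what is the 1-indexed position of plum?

4

Post-order visits the left subtree, then the right subtree, then the node.
At kale: go left to pear.
  At pear: no left child.
  At pear: go right to iris.
    At iris: go left to reed.
      At reed: no left child.
      At reed: go right to poppy.
        At poppy: no left child.
        At poppy: go right to lime.
          lime is a leaf — visit lime.
        Visit poppy.
      Visit reed.
    At iris: go right to elm.
      At elm: no left child.
      At elm: go right to plum.
        plum is a leaf — visit plum.
      Visit elm.
    Visit iris.
  Visit pear.
At kale: go right to ivy.
  At ivy: no left child.
  At ivy: go right to bay.
    At bay: go left to aster.
      aster is a leaf — visit aster.
    At bay: no right child.
    Visit bay.
  Visit ivy.
Visit kale.
Full post-order sequence: lime, poppy, reed, plum, elm, iris, pear, aster, bay, ivy, kale.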